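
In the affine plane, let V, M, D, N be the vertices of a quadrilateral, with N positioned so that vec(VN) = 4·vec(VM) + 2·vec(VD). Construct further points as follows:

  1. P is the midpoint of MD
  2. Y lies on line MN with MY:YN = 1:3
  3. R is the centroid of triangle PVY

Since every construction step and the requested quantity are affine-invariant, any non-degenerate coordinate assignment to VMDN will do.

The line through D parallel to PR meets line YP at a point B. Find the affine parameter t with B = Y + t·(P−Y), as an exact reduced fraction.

t = 4/5

Choose coordinates V = (0, 0), M = (1, 0), D = (0, 1), N = (4, 2).
1. P is the midpoint of MD ⇒ P = (1/2, 1/2)
2. Y lies on line MN with MY:YN = 1:3 ⇒ Y = (7/4, 1/2)
3. R is the centroid of triangle PVY ⇒ R = (3/4, 1/3)
through D parallel to PR: direction (1/4, -1/6); meets YP at B = (3/4, 1/2)
B = Y + t·(P−Y) with t = 4/5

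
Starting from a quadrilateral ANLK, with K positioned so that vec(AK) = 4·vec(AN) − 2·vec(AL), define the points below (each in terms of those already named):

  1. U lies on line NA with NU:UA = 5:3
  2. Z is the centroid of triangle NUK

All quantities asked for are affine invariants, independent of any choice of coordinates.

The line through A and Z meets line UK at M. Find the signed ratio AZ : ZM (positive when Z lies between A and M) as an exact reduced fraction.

AZ:ZM = -14/5

Work in coordinates with A = (0, 0), N = (1, 0), L = (0, 1), K = (4, -2).
1. U lies on line NA with NU:UA = 5:3 ⇒ U = (3/8, 0)
2. Z is the centroid of triangle NUK ⇒ Z = (43/24, -2/3)
line AZ meets UK at M = (129/112, -3/7)
Z = A + t·(M−A) with t = 14/9, so AZ:ZM = 14/9:-5/9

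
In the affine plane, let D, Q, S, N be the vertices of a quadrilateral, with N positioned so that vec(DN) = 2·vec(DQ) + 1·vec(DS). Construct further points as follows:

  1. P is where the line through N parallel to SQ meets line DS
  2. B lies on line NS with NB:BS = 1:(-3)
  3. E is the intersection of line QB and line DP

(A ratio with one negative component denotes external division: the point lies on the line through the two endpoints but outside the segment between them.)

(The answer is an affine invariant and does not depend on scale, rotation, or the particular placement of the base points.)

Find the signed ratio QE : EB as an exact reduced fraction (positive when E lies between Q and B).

QE:EB = -1/3

Set D = (0, 0), Q = (1, 0), S = (0, 1), N = (2, 1); any affine frame gives the same invariant.
1. P is where the line through N parallel to SQ meets line DS ⇒ P = (0, 3)
2. B lies on line NS with NB:BS = 1:(-3) ⇒ B = (3, 1)
3. E is the intersection of line QB and line DP ⇒ E = (0, -1/2)
E = Q + t·(B−Q) with t = -1/2, so QE:EB = t:(1−t) = -1/2:3/2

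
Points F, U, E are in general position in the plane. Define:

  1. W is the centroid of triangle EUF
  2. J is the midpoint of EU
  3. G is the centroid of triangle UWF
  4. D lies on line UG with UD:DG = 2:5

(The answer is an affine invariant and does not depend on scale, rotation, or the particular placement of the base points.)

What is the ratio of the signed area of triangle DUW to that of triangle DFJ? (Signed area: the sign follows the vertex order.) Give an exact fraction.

[DUW]:[DFJ] = -4/51

Work in coordinates with F = (0, 0), U = (1, 0), E = (0, 1).
1. W is the centroid of triangle EUF ⇒ W = (1/3, 1/3)
2. J is the midpoint of EU ⇒ J = (1/2, 1/2)
3. G is the centroid of triangle UWF ⇒ G = (4/9, 1/9)
4. D lies on line UG with UD:DG = 2:5 ⇒ D = (53/63, 2/63)
2·[DUW] = 2/63, 2·[DFJ] = -17/42
[DUW]:[DFJ] = 2/63:-17/42 = -4/51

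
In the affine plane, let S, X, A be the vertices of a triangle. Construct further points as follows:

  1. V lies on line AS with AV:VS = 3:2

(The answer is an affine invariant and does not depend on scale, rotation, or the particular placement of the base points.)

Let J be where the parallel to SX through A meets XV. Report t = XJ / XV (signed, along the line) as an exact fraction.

Set S = (0, 0), X = (1, 0), A = (0, 1); any affine frame gives the same invariant.
1. V lies on line AS with AV:VS = 3:2 ⇒ V = (0, 2/5)
through A parallel to SX: direction (1, 0); meets XV at J = (-3/2, 1)
J = X + t·(V−X) with t = 5/2

t = 5/2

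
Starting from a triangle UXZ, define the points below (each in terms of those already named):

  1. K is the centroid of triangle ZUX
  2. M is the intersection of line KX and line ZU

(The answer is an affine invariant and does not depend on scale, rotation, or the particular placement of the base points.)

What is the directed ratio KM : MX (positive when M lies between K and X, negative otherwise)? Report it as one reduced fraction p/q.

Set U = (0, 0), X = (1, 0), Z = (0, 1); any affine frame gives the same invariant.
1. K is the centroid of triangle ZUX ⇒ K = (1/3, 1/3)
2. M is the intersection of line KX and line ZU ⇒ M = (0, 1/2)
M = K + t·(X−K) with t = -1/2, so KM:MX = t:(1−t) = -1/2:3/2

KM:MX = -1/3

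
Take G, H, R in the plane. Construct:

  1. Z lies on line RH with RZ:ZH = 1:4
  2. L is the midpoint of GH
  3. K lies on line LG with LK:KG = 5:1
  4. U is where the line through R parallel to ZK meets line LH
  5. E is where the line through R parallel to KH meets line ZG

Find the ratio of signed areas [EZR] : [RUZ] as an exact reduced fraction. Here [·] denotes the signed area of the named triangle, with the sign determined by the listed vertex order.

[EZR]:[RUZ] = -12/55

Choose coordinates G = (0, 0), H = (1, 0), R = (0, 1).
1. Z lies on line RH with RZ:ZH = 1:4 ⇒ Z = (1/5, 4/5)
2. L is the midpoint of GH ⇒ L = (1/2, 0)
3. K lies on line LG with LK:KG = 5:1 ⇒ K = (1/12, 0)
4. U is where the line through R parallel to ZK meets line LH ⇒ U = (-7/48, 0)
5. E is where the line through R parallel to KH meets line ZG ⇒ E = (1/4, 1)
2·[EZR] = -1/20, 2·[RUZ] = 11/48
[EZR]:[RUZ] = -1/20:11/48 = -12/55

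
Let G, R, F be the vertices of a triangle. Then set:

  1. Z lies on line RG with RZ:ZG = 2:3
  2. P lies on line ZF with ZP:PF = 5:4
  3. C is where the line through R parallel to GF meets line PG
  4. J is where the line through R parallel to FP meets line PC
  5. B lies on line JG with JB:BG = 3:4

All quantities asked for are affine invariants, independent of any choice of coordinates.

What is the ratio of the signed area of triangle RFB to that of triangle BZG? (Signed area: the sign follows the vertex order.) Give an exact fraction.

Set G = (0, 0), R = (1, 0), F = (0, 1); any affine frame gives the same invariant.
1. Z lies on line RG with RZ:ZG = 2:3 ⇒ Z = (3/5, 0)
2. P lies on line ZF with ZP:PF = 5:4 ⇒ P = (4/15, 5/9)
3. C is where the line through R parallel to GF meets line PG ⇒ C = (1, 25/12)
4. J is where the line through R parallel to FP meets line PC ⇒ J = (4/9, 25/27)
5. B lies on line JG with JB:BG = 3:4 ⇒ B = (16/63, 100/189)
2·[RFB] = 41/189, 2·[BZG] = -20/63
[RFB]:[BZG] = 41/189:-20/63 = -41/60

[RFB]:[BZG] = -41/60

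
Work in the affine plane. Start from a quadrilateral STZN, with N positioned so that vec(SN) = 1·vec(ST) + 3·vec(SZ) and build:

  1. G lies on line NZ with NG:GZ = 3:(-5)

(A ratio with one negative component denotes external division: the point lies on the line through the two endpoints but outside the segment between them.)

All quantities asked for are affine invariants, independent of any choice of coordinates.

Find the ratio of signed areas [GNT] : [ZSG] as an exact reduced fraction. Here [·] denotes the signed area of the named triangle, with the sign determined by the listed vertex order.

Choose coordinates S = (0, 0), T = (1, 0), Z = (0, 1), N = (1, 3).
1. G lies on line NZ with NG:GZ = 3:(-5) ⇒ G = (5/2, 6)
2·[GNT] = 9/2, 2·[ZSG] = 5/2
[GNT]:[ZSG] = 9/2:5/2 = 9/5

[GNT]:[ZSG] = 9/5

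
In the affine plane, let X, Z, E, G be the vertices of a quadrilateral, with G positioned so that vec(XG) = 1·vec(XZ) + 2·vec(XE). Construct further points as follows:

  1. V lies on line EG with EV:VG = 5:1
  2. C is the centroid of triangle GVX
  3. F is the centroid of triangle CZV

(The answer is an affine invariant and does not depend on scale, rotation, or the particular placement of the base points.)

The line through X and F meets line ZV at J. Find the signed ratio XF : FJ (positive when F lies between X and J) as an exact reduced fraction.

Set X = (0, 0), Z = (1, 0), E = (0, 1), G = (1, 2); any affine frame gives the same invariant.
1. V lies on line EG with EV:VG = 5:1 ⇒ V = (5/6, 11/6)
2. C is the centroid of triangle GVX ⇒ C = (11/18, 23/18)
3. F is the centroid of triangle CZV ⇒ F = (22/27, 28/27)
line XF meets ZV at J = (121/135, 154/135)
F = X + t·(J−X) with t = 10/11, so XF:FJ = 10/11:1/11

XF:FJ = 10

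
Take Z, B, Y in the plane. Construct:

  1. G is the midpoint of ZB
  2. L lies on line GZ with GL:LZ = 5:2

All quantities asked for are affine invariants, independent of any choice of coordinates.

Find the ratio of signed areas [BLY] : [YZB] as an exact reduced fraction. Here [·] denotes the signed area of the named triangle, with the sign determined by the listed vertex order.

[BLY]:[YZB] = -6/7

Set Z = (0, 0), B = (1, 0), Y = (0, 1); any affine frame gives the same invariant.
1. G is the midpoint of ZB ⇒ G = (1/2, 0)
2. L lies on line GZ with GL:LZ = 5:2 ⇒ L = (1/7, 0)
2·[BLY] = -6/7, 2·[YZB] = 1
[BLY]:[YZB] = -6/7:1 = -6/7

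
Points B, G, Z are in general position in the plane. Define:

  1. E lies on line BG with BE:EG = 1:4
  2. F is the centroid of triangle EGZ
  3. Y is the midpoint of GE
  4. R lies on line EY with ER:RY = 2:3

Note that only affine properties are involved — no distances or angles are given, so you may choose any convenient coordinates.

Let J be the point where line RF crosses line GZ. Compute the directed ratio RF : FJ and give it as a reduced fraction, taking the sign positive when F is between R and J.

RF:FJ = 7/5

Choose coordinates B = (0, 0), G = (1, 0), Z = (0, 1).
1. E lies on line BG with BE:EG = 1:4 ⇒ E = (1/5, 0)
2. F is the centroid of triangle EGZ ⇒ F = (2/5, 1/3)
3. Y is the midpoint of GE ⇒ Y = (3/5, 0)
4. R lies on line EY with ER:RY = 2:3 ⇒ R = (9/25, 0)
line RF meets GZ at J = (3/7, 4/7)
F = R + t·(J−R) with t = 7/12, so RF:FJ = 7/12:5/12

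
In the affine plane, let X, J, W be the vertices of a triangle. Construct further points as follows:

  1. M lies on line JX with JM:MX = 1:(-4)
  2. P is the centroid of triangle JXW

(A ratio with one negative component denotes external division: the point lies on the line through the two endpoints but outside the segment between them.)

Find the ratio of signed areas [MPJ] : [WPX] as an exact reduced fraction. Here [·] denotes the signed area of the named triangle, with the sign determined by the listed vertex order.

Choose coordinates X = (0, 0), J = (1, 0), W = (0, 1).
1. M lies on line JX with JM:MX = 1:(-4) ⇒ M = (4/3, 0)
2. P is the centroid of triangle JXW ⇒ P = (1/3, 1/3)
2·[MPJ] = 1/9, 2·[WPX] = -1/3
[MPJ]:[WPX] = 1/9:-1/3 = -1/3

[MPJ]:[WPX] = -1/3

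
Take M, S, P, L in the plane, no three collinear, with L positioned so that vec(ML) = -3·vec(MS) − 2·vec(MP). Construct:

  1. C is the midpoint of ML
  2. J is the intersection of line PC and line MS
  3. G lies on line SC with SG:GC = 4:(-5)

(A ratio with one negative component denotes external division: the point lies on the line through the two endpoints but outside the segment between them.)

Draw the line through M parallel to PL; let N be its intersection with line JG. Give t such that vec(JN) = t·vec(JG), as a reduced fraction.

Choose coordinates M = (0, 0), S = (1, 0), P = (0, 1), L = (-3, -2).
1. C is the midpoint of ML ⇒ C = (-3/2, -1)
2. J is the intersection of line PC and line MS ⇒ J = (-3/4, 0)
3. G lies on line SC with SG:GC = 4:(-5) ⇒ G = (11, 4)
through M parallel to PL: direction (-3, -3); meets JG at N = (12/31, 12/31)
N = J + t·(G−J) with t = 3/31

t = 3/31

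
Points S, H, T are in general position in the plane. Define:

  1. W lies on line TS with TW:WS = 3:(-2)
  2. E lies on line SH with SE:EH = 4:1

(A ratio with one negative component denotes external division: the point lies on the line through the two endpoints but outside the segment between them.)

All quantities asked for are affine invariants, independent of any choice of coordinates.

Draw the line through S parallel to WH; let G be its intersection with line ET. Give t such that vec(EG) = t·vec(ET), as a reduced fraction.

Work in coordinates with S = (0, 0), H = (1, 0), T = (0, 1).
1. W lies on line TS with TW:WS = 3:(-2) ⇒ W = (0, -2)
2. E lies on line SH with SE:EH = 4:1 ⇒ E = (4/5, 0)
through S parallel to WH: direction (1, 2); meets ET at G = (4/13, 8/13)
G = E + t·(T−E) with t = 8/13

t = 8/13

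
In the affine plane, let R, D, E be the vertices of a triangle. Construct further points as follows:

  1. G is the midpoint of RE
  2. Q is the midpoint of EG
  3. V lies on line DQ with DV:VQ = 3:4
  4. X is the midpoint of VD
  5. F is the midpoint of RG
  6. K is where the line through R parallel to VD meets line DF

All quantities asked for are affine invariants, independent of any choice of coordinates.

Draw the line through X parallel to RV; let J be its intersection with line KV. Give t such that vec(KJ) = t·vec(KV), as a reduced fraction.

t = 10/7

Set R = (0, 0), D = (1, 0), E = (0, 1); any affine frame gives the same invariant.
1. G is the midpoint of RE ⇒ G = (0, 1/2)
2. Q is the midpoint of EG ⇒ Q = (0, 3/4)
3. V lies on line DQ with DV:VQ = 3:4 ⇒ V = (4/7, 9/28)
4. X is the midpoint of VD ⇒ X = (11/14, 9/56)
5. F is the midpoint of RG ⇒ F = (0, 1/4)
6. K is where the line through R parallel to VD meets line DF ⇒ K = (-1/2, 3/8)
through X parallel to RV: direction (4/7, 9/28); meets KV at J = (101/98, 117/392)
J = K + t·(V−K) with t = 10/7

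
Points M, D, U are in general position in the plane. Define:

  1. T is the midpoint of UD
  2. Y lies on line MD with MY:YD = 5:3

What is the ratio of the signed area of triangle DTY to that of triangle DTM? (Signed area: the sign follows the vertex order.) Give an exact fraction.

Work in coordinates with M = (0, 0), D = (1, 0), U = (0, 1).
1. T is the midpoint of UD ⇒ T = (1/2, 1/2)
2. Y lies on line MD with MY:YD = 5:3 ⇒ Y = (5/8, 0)
2·[DTY] = 3/16, 2·[DTM] = 1/2
[DTY]:[DTM] = 3/16:1/2 = 3/8

[DTY]:[DTM] = 3/8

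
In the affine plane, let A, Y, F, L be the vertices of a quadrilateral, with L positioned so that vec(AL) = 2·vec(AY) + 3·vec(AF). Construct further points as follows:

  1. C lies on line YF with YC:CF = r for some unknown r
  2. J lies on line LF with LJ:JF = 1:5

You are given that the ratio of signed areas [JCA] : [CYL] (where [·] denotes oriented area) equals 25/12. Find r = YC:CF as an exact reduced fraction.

r = -2/5

Choose coordinates A = (0, 0), Y = (1, 0), F = (0, 1), L = (2, 3).
1. With YC:CF = r, write λ = r/(r+1) so C = Y + λ·(F−Y); C is affine-linear in λ
2. J lies on line LF with LJ:JF = 1:5 ⇒ J = (5/3, 8/3)
Every point depending on C is an affine combination of C and λ-independent points, so each such coordinate is linear in λ; the λ² term in each signed area is a multiple of (F−Y)×(F−Y) = 0, so 2·[JCA] and 2·[CYL] are each linear in λ. Evaluating at λ=0 and λ=1:
  2·[JCA] = 13/3·λ − 8/3,   2·[CYL] = 4·λ
So [JCA]:[CYL] = (13/3·λ − 8/3) / (4·λ). Setting this equal to 25/12:
  13/3·λ − 8/3 = 25/12·(4·λ)  ⇒  λ = -2/3
Then r = λ/(1−λ) = (-2/3)/(5/3) = -2/5. Check: with r = -2/5, C = (5/3, -2/3) and [JCA]:[CYL] = 25/12 as required.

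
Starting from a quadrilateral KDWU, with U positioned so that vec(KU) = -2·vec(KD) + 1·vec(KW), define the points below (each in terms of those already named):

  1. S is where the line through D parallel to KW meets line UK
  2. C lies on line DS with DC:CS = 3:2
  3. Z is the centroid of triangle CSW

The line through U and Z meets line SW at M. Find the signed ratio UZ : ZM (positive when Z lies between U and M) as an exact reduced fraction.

UZ:ZM = -46

Work in coordinates with K = (0, 0), D = (1, 0), W = (0, 1), U = (-2, 1).
1. S is where the line through D parallel to KW meets line UK ⇒ S = (1, -1/2)
2. C lies on line DS with DC:CS = 3:2 ⇒ C = (1, -3/10)
3. Z is the centroid of triangle CSW ⇒ Z = (2/3, 1/15)
line UZ meets SW at M = (14/23, 2/23)
Z = U + t·(M−U) with t = 46/45, so UZ:ZM = 46/45:-1/45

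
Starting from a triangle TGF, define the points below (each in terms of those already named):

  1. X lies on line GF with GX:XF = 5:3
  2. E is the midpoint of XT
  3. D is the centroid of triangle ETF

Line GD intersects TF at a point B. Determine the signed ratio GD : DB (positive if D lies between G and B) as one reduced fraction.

GD:DB = 15

Choose coordinates T = (0, 0), G = (1, 0), F = (0, 1).
1. X lies on line GF with GX:XF = 5:3 ⇒ X = (3/8, 5/8)
2. E is the midpoint of XT ⇒ E = (3/16, 5/16)
3. D is the centroid of triangle ETF ⇒ D = (1/16, 7/16)
line GD meets TF at B = (0, 7/15)
D = G + t·(B−G) with t = 15/16, so GD:DB = 15/16:1/16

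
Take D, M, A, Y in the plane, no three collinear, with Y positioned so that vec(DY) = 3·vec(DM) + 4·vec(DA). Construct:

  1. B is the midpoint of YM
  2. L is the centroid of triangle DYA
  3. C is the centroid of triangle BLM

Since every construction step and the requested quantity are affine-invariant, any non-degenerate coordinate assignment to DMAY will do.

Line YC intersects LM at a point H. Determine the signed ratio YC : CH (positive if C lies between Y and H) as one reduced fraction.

Choose coordinates D = (0, 0), M = (1, 0), A = (0, 1), Y = (3, 4).
1. B is the midpoint of YM ⇒ B = (2, 2)
2. L is the centroid of triangle DYA ⇒ L = (1, 5/3)
3. C is the centroid of triangle BLM ⇒ C = (4/3, 11/9)
line YC meets LM at H = (1, 2/3)
C = Y + t·(H−Y) with t = 5/6, so YC:CH = 5/6:1/6

YC:CH = 5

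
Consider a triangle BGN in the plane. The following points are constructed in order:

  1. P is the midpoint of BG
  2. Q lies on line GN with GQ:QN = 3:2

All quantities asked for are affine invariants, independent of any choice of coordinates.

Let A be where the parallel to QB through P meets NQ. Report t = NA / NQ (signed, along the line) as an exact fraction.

Choose coordinates B = (0, 0), G = (1, 0), N = (0, 1).
1. P is the midpoint of BG ⇒ P = (1/2, 0)
2. Q lies on line GN with GQ:QN = 3:2 ⇒ Q = (2/5, 3/5)
through P parallel to QB: direction (-2/5, -3/5); meets NQ at A = (7/10, 3/10)
A = N + t·(Q−N) with t = 7/4

t = 7/4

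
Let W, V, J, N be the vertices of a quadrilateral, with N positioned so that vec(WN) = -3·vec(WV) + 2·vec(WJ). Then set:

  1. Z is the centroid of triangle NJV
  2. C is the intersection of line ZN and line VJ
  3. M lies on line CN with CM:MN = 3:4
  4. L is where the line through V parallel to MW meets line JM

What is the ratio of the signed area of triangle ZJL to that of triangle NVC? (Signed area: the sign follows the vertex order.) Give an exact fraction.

[ZJL]:[NVC] = -2/147

Work in coordinates with W = (0, 0), V = (1, 0), J = (0, 1), N = (-3, 2).
1. Z is the centroid of triangle NJV ⇒ Z = (-2/3, 1)
2. C is the intersection of line ZN and line VJ ⇒ C = (1/2, 1/2)
3. M lies on line CN with CM:MN = 3:4 ⇒ M = (-1, 8/7)
4. L is where the line through V parallel to MW meets line JM ⇒ L = (1/7, 48/49)
2·[ZJL] = -2/147, 2·[NVC] = 1
[ZJL]:[NVC] = -2/147:1 = -2/147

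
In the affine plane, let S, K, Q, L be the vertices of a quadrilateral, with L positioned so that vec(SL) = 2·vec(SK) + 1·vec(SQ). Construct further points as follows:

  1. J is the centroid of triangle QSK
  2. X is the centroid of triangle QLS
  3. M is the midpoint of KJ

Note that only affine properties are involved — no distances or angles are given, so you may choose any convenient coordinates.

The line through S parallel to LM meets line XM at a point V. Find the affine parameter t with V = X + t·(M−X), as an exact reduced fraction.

Work in coordinates with S = (0, 0), K = (1, 0), Q = (0, 1), L = (2, 1).
1. J is the centroid of triangle QSK ⇒ J = (1/3, 1/3)
2. X is the centroid of triangle QLS ⇒ X = (2/3, 2/3)
3. M is the midpoint of KJ ⇒ M = (2/3, 1/6)
through S parallel to LM: direction (-4/3, -5/6); meets XM at V = (2/3, 5/12)
V = X + t·(M−X) with t = 1/2

t = 1/2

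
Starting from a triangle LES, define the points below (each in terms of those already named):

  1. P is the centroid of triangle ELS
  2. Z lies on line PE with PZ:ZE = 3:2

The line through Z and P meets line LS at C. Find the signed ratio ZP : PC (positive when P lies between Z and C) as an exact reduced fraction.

ZP:PC = 6/5

Assign L = (0, 0), E = (1, 0), S = (0, 1) — the answer is frame-independent, so this choice is without loss of generality.
1. P is the centroid of triangle ELS ⇒ P = (1/3, 1/3)
2. Z lies on line PE with PZ:ZE = 3:2 ⇒ Z = (11/15, 2/15)
line ZP meets LS at C = (0, 1/2)
P = Z + t·(C−Z) with t = 6/11, so ZP:PC = 6/11:5/11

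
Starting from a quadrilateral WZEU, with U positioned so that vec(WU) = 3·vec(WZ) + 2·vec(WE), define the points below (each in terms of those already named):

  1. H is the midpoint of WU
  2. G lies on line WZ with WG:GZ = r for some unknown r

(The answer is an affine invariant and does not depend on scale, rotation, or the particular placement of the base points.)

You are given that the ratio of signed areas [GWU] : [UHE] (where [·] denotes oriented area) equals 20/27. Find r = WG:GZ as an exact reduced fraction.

Set W = (0, 0), Z = (1, 0), E = (0, 1), U = (3, 2); any affine frame gives the same invariant.
1. H is the midpoint of WU ⇒ H = (3/2, 1)
2. With WG:GZ = r, write λ = r/(r+1) so G = W + λ·(Z−W); G is affine-linear in λ
Every point depending on G is an affine combination of G and λ-independent points, so each such coordinate is linear in λ; the λ² term in each signed area is a multiple of (Z−W)×(Z−W) = 0, so 2·[GWU] and 2·[UHE] are each linear in λ. Evaluating at λ=0 and λ=1:
  2·[GWU] = -2·λ,   2·[UHE] = -3/2
So [GWU]:[UHE] = (-2·λ) / (-3/2). Setting this equal to 20/27:
  -2·λ = 20/27·(-3/2)  ⇒  λ = 5/9
Then r = λ/(1−λ) = (5/9)/(4/9) = 5/4. Check: with r = 5/4, G = (5/9, 0) and [GWU]:[UHE] = 20/27 as required.

r = 5/4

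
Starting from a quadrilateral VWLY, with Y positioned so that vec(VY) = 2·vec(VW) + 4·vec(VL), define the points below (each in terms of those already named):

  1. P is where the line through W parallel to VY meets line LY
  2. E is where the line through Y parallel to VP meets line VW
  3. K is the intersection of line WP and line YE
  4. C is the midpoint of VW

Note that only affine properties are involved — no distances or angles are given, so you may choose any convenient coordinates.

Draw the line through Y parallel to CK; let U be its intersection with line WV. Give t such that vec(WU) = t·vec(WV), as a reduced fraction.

t = 8/7

Set V = (0, 0), W = (1, 0), L = (0, 1), Y = (2, 4); any affine frame gives the same invariant.
1. P is where the line through W parallel to VY meets line LY ⇒ P = (6, 10)
2. E is where the line through Y parallel to VP meets line VW ⇒ E = (-2/5, 0)
3. K is the intersection of line WP and line YE ⇒ K = (8, 14)
4. C is the midpoint of VW ⇒ C = (1/2, 0)
through Y parallel to CK: direction (15/2, 14); meets WV at U = (-1/7, 0)
U = W + t·(V−W) with t = 8/7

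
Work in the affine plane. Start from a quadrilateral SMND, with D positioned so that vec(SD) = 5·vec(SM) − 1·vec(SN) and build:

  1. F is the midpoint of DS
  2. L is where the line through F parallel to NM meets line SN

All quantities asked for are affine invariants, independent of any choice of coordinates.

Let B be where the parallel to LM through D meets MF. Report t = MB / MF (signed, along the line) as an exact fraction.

t = 14/5

Choose coordinates S = (0, 0), M = (1, 0), N = (0, 1), D = (5, -1).
1. F is the midpoint of DS ⇒ F = (5/2, -1/2)
2. L is where the line through F parallel to NM meets line SN ⇒ L = (0, 2)
through D parallel to LM: direction (1, -2); meets MF at B = (26/5, -7/5)
B = M + t·(F−M) with t = 14/5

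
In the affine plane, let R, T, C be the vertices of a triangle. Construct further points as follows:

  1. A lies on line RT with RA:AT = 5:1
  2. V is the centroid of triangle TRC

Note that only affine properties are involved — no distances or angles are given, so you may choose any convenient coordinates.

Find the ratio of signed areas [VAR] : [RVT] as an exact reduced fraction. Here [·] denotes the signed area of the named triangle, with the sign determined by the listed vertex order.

Choose coordinates R = (0, 0), T = (1, 0), C = (0, 1).
1. A lies on line RT with RA:AT = 5:1 ⇒ A = (5/6, 0)
2. V is the centroid of triangle TRC ⇒ V = (1/3, 1/3)
2·[VAR] = -5/18, 2·[RVT] = -1/3
[VAR]:[RVT] = -5/18:-1/3 = 5/6

[VAR]:[RVT] = 5/6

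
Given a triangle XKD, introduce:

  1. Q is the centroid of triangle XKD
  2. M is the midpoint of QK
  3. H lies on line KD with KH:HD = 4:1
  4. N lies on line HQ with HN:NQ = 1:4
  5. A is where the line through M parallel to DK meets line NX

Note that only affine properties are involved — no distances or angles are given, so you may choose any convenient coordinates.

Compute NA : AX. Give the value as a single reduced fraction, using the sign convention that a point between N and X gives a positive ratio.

NA:AX = 3/25

Set X = (0, 0), K = (1, 0), D = (0, 1); any affine frame gives the same invariant.
1. Q is the centroid of triangle XKD ⇒ Q = (1/3, 1/3)
2. M is the midpoint of QK ⇒ M = (2/3, 1/6)
3. H lies on line KD with KH:HD = 4:1 ⇒ H = (1/5, 4/5)
4. N lies on line HQ with HN:NQ = 1:4 ⇒ N = (17/75, 53/75)
5. A is where the line through M parallel to DK meets line NX ⇒ A = (17/84, 53/84)
A = N + t·(X−N) with t = 3/28, so NA:AX = t:(1−t) = 3/28:25/28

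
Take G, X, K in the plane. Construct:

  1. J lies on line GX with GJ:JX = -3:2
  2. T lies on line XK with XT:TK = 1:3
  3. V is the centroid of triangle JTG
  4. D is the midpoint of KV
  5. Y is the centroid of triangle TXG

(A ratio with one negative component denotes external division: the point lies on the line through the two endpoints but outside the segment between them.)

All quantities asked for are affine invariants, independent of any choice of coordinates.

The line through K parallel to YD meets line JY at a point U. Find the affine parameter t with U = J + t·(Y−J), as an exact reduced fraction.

Assign G = (0, 0), X = (1, 0), K = (0, 1) — the answer is frame-independent, so this choice is without loss of generality.
1. J lies on line GX with GJ:JX = -3:2 ⇒ J = (3, 0)
2. T lies on line XK with XT:TK = 1:3 ⇒ T = (3/4, 1/4)
3. V is the centroid of triangle JTG ⇒ V = (5/4, 1/12)
4. D is the midpoint of KV ⇒ D = (5/8, 13/24)
5. Y is the centroid of triangle TXG ⇒ Y = (7/12, 1/12)
through K parallel to YD: direction (1/24, 11/24); meets JY at U = (-13/160, 17/160)
U = J + t·(Y−J) with t = 51/40

t = 51/40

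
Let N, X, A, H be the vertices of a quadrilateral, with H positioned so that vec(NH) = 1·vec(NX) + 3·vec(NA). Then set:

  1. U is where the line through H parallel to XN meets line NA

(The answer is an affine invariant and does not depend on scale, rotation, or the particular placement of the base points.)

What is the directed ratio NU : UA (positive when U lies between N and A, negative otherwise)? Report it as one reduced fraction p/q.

NU:UA = -3/2

Set N = (0, 0), X = (1, 0), A = (0, 1), H = (1, 3); any affine frame gives the same invariant.
1. U is where the line through H parallel to XN meets line NA ⇒ U = (0, 3)
U = N + t·(A−N) with t = 3, so NU:UA = t:(1−t) = 3:-2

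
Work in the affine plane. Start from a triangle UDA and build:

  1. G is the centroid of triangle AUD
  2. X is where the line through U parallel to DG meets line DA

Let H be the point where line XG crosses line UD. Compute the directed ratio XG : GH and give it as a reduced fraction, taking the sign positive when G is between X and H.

Choose coordinates U = (0, 0), D = (1, 0), A = (0, 1).
1. G is the centroid of triangle AUD ⇒ G = (1/3, 1/3)
2. X is where the line through U parallel to DG meets line DA ⇒ X = (2, -1)
line XG meets UD at H = (3/4, 0)
G = X + t·(H−X) with t = 4/3, so XG:GH = 4/3:-1/3

XG:GH = -4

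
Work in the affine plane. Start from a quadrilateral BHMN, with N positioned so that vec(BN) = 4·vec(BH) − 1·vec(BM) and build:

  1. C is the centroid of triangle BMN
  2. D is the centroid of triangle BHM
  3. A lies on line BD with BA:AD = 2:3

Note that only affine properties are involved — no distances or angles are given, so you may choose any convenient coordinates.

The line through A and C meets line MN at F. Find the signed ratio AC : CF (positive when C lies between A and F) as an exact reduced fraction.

AC:CF = 7/5

Work in coordinates with B = (0, 0), H = (1, 0), M = (0, 1), N = (4, -1).
1. C is the centroid of triangle BMN ⇒ C = (4/3, 0)
2. D is the centroid of triangle BHM ⇒ D = (1/3, 1/3)
3. A lies on line BD with BA:AD = 2:3 ⇒ A = (2/15, 2/15)
line AC meets MN at F = (46/21, -2/21)
C = A + t·(F−A) with t = 7/12, so AC:CF = 7/12:5/12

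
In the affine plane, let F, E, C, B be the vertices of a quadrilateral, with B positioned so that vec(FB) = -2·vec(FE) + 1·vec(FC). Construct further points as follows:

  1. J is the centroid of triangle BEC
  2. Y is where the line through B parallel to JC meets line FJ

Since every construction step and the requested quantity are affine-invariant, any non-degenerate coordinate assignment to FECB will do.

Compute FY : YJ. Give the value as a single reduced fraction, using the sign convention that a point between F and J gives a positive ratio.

Set F = (0, 0), E = (1, 0), C = (0, 1), B = (-2, 1); any affine frame gives the same invariant.
1. J is the centroid of triangle BEC ⇒ J = (-1/3, 2/3)
2. Y is where the line through B parallel to JC meets line FJ ⇒ Y = (-1, 2)
Y = F + t·(J−F) with t = 3, so FY:YJ = t:(1−t) = 3:-2

FY:YJ = -3/2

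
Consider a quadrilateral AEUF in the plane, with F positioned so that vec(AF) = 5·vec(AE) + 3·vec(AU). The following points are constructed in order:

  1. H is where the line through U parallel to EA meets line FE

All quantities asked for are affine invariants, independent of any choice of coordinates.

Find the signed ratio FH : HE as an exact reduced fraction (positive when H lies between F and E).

Set A = (0, 0), E = (1, 0), U = (0, 1), F = (5, 3); any affine frame gives the same invariant.
1. H is where the line through U parallel to EA meets line FE ⇒ H = (7/3, 1)
H = F + t·(E−F) with t = 2/3, so FH:HE = t:(1−t) = 2/3:1/3

FH:HE = 2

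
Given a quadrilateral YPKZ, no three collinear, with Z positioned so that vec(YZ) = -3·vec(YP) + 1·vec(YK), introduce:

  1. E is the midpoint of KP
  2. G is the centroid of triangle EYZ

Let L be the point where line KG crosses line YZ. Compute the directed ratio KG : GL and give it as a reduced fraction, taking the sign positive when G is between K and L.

KG:GL = 7/2

Assign Y = (0, 0), P = (1, 0), K = (0, 1), Z = (-3, 1) — the answer is frame-independent, so this choice is without loss of generality.
1. E is the midpoint of KP ⇒ E = (1/2, 1/2)
2. G is the centroid of triangle EYZ ⇒ G = (-5/6, 1/2)
line KG meets YZ at L = (-15/14, 5/14)
G = K + t·(L−K) with t = 7/9, so KG:GL = 7/9:2/9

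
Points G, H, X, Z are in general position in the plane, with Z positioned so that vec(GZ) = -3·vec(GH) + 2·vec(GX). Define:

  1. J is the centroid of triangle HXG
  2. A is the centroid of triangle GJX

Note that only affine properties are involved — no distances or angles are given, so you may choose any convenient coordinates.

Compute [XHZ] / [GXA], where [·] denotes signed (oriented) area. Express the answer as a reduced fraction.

Choose coordinates G = (0, 0), H = (1, 0), X = (0, 1), Z = (-3, 2).
1. J is the centroid of triangle HXG ⇒ J = (1/3, 1/3)
2. A is the centroid of triangle GJX ⇒ A = (1/9, 4/9)
2·[XHZ] = -2, 2·[GXA] = -1/9
[XHZ]:[GXA] = -2:-1/9 = 18

[XHZ]:[GXA] = 18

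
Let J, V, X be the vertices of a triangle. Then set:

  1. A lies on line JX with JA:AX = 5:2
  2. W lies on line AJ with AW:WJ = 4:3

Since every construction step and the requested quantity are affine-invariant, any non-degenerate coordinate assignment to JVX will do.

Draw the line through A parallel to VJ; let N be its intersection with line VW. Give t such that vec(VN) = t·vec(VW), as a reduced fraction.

Assign J = (0, 0), V = (1, 0), X = (0, 1) — the answer is frame-independent, so this choice is without loss of generality.
1. A lies on line JX with JA:AX = 5:2 ⇒ A = (0, 5/7)
2. W lies on line AJ with AW:WJ = 4:3 ⇒ W = (0, 15/49)
through A parallel to VJ: direction (-1, 0); meets VW at N = (-4/3, 5/7)
N = V + t·(W−V) with t = 7/3

t = 7/3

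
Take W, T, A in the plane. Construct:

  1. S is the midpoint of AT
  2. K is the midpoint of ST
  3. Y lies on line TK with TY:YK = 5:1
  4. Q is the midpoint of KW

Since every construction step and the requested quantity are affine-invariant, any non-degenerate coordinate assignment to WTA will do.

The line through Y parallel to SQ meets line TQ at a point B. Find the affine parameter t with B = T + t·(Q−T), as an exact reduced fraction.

Choose coordinates W = (0, 0), T = (1, 0), A = (0, 1).
1. S is the midpoint of AT ⇒ S = (1/2, 1/2)
2. K is the midpoint of ST ⇒ K = (3/4, 1/4)
3. Y lies on line TK with TY:YK = 5:1 ⇒ Y = (19/24, 5/24)
4. Q is the midpoint of KW ⇒ Q = (3/8, 1/8)
through Y parallel to SQ: direction (-1/8, -3/8); meets TQ at B = (71/96, 5/96)
B = T + t·(Q−T) with t = 5/12

t = 5/12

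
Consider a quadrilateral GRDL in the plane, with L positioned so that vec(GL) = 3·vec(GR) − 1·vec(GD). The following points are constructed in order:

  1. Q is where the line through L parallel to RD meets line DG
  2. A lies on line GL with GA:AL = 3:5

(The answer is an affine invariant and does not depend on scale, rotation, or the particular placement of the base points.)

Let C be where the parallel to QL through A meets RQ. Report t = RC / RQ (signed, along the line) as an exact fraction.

Choose coordinates G = (0, 0), R = (1, 0), D = (0, 1), L = (3, -1).
1. Q is where the line through L parallel to RD meets line DG ⇒ Q = (0, 2)
2. A lies on line GL with GA:AL = 3:5 ⇒ A = (9/8, -3/8)
through A parallel to QL: direction (3, -3); meets RQ at C = (5/4, -1/2)
C = R + t·(Q−R) with t = -1/4

t = -1/4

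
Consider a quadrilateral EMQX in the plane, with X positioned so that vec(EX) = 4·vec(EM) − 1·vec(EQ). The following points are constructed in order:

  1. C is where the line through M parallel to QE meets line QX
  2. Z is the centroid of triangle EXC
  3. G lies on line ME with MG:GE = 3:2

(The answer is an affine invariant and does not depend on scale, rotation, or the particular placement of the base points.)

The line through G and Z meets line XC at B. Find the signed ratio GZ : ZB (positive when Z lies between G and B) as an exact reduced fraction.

Choose coordinates E = (0, 0), M = (1, 0), Q = (0, 1), X = (4, -1).
1. C is where the line through M parallel to QE meets line QX ⇒ C = (1, 1/2)
2. Z is the centroid of triangle EXC ⇒ Z = (5/3, -1/6)
3. G lies on line ME with MG:GE = 3:2 ⇒ G = (2/5, 0)
line GZ meets XC at B = (18/7, -2/7)
Z = G + t·(B−G) with t = 7/12, so GZ:ZB = 7/12:5/12

GZ:ZB = 7/5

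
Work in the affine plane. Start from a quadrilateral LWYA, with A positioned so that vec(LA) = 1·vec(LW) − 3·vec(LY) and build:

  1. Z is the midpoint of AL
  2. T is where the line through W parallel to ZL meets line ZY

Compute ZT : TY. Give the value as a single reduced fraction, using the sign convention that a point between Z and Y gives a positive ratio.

Set L = (0, 0), W = (1, 0), Y = (0, 1), A = (1, -3); any affine frame gives the same invariant.
1. Z is the midpoint of AL ⇒ Z = (1/2, -3/2)
2. T is where the line through W parallel to ZL meets line ZY ⇒ T = (-1, 6)
T = Z + t·(Y−Z) with t = 3, so ZT:TY = t:(1−t) = 3:-2

ZT:TY = -3/2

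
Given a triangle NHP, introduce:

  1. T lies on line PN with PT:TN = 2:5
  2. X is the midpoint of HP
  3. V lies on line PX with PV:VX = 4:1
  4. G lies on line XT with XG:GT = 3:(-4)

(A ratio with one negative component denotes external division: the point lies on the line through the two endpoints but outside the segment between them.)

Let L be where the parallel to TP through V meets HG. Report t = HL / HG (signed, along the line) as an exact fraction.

Set N = (0, 0), H = (1, 0), P = (0, 1); any affine frame gives the same invariant.
1. T lies on line PN with PT:TN = 2:5 ⇒ T = (0, 5/7)
2. X is the midpoint of HP ⇒ X = (1/2, 1/2)
3. V lies on line PX with PV:VX = 4:1 ⇒ V = (2/5, 3/5)
4. G lies on line XT with XG:GT = 3:(-4) ⇒ G = (2, -1/7)
through V parallel to TP: direction (0, 2/7); meets HG at L = (2/5, 3/35)
L = H + t·(G−H) with t = -3/5

t = -3/5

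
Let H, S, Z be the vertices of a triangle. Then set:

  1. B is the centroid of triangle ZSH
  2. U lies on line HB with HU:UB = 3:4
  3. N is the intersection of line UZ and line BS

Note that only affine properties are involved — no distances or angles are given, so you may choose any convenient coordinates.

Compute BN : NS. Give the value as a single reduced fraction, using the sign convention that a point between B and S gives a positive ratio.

BN:NS = -4/15

Choose coordinates H = (0, 0), S = (1, 0), Z = (0, 1).
1. B is the centroid of triangle ZSH ⇒ B = (1/3, 1/3)
2. U lies on line HB with HU:UB = 3:4 ⇒ U = (1/7, 1/7)
3. N is the intersection of line UZ and line BS ⇒ N = (1/11, 5/11)
N = B + t·(S−B) with t = -4/11, so BN:NS = t:(1−t) = -4/11:15/11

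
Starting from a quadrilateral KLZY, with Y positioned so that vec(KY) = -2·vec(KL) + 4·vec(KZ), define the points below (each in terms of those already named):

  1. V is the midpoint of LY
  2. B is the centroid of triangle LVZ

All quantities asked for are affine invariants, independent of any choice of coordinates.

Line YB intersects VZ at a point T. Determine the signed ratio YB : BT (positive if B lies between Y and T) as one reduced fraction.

YB:BT = -4

Work in coordinates with K = (0, 0), L = (1, 0), Z = (0, 1), Y = (-2, 4).
1. V is the midpoint of LY ⇒ V = (-1/2, 2)
2. B is the centroid of triangle LVZ ⇒ B = (1/6, 1)
line YB meets VZ at T = (-3/8, 7/4)
B = Y + t·(T−Y) with t = 4/3, so YB:BT = 4/3:-1/3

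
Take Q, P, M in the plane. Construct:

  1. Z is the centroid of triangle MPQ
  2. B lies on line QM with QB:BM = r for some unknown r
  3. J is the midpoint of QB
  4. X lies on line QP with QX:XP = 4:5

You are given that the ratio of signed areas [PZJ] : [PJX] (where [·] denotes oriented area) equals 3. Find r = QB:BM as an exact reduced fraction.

r = 2/5

Assign Q = (0, 0), P = (1, 0), M = (0, 1) — the answer is frame-independent, so this choice is without loss of generality.
1. Z is the centroid of triangle MPQ ⇒ Z = (1/3, 1/3)
2. With QB:BM = r, write λ = r/(r+1) so B = Q + λ·(M−Q); B is affine-linear in λ
3. J is the midpoint of QB ⇒ J is an affine combination of earlier points and hence also affine-linear in λ
4. X lies on line QP with QX:XP = 4:5 ⇒ X = (4/9, 0)
Every point depending on B is an affine combination of B and λ-independent points, so each such coordinate is linear in λ; the λ² term in each signed area is a multiple of (M−Q)×(M−Q) = 0, so 2·[PZJ] and 2·[PJX] are each linear in λ. Evaluating at λ=0 and λ=1:
  2·[PZJ] = -1/3·λ + 1/3,   2·[PJX] = 5/18·λ
So [PZJ]:[PJX] = (-1/3·λ + 1/3) / (5/18·λ). Setting this equal to 3:
  -1/3·λ + 1/3 = 3·(5/18·λ)  ⇒  λ = 2/7
Then r = λ/(1−λ) = (2/7)/(5/7) = 2/5. Check: with r = 2/5, B = (0, 2/7) and [PZJ]:[PJX] = 3 as required.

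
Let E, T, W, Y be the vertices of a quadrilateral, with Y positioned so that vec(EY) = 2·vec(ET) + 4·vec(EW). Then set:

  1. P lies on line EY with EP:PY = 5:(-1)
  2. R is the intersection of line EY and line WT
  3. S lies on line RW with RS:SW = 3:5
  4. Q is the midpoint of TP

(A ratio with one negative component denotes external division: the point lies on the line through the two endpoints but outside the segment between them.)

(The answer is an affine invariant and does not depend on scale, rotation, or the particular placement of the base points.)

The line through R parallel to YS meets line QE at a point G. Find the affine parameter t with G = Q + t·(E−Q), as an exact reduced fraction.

Assign E = (0, 0), T = (1, 0), W = (0, 1), Y = (2, 4) — the answer is frame-independent, so this choice is without loss of generality.
1. P lies on line EY with EP:PY = 5:(-1) ⇒ P = (5/2, 5)
2. R is the intersection of line EY and line WT ⇒ R = (1/3, 2/3)
3. S lies on line RW with RS:SW = 3:5 ⇒ S = (5/24, 19/24)
4. Q is the midpoint of TP ⇒ Q = (7/4, 5/2)
through R parallel to YS: direction (-43/24, -77/24); meets QE at G = (-21/109, -30/109)
G = Q + t·(E−Q) with t = 121/109

t = 121/109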